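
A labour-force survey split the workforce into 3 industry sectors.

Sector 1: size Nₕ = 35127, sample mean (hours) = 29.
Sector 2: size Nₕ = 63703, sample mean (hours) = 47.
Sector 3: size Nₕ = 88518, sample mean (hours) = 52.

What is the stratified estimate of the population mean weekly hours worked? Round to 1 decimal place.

46.0

x̄_st = (Σ Nₕx̄ₕ) / (Σ Nₕ) = (35127·29 + 63703·47 + 88518·52) / 187348
= 8615660 / 187348 = 45.987... → 46.0.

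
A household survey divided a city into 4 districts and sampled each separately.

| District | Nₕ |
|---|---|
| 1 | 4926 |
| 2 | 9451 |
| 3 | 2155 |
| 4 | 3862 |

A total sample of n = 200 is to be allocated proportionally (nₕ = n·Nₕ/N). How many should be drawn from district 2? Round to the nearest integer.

93

Share of district 2 = 9451/20394 = 0.46342.
Allocate 200 × 0.46342 = 92.684... → 93.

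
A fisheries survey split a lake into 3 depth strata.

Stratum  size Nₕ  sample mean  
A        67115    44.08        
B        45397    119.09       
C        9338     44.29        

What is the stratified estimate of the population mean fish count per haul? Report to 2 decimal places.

N = 67115 + 45397 + 9338 = 121850.
Overall mean = Σ (Nₕ/N)·x̄ₕ — weight by population share, not a simple average.
Σ Nₕx̄ₕ = 67115·44.08 + 45397·119.09 + 9338·44.29 = 2958429.2 + 5406328.73 + 413580.02 = 8778337.95.
Divide by N: 8778337.95 / 121850 = 72.0422... → 72.04.

72.04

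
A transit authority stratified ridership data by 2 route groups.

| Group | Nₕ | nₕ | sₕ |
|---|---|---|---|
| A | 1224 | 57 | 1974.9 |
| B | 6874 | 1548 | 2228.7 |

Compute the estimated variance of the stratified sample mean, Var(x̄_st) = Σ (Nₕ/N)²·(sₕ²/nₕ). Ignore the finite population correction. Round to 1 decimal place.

3875.3

N = 8098; Wₕ = Nₕ/N.
group A: (1224/8098)²·1974.9²/57 = 1563.2292
group B: (6874/8098)²·2228.7²/1548 = 2312.0423
Sum = 3875.2715 → 3875.3.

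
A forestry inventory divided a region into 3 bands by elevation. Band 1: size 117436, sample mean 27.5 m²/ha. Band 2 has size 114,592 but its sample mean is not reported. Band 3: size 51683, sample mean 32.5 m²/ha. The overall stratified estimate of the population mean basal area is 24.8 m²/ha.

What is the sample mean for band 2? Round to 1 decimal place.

18.6

Σ Nₕx̄ₕ = N·μ, so 114592·x̄_2 = 283711·24.8 − (117436·27.5 + 51683·32.5).
= 7036032.8 − 4909187.5 = 2126845.3.
x̄_2 = 2126845.3 / 114592 = 18.560... → 18.6.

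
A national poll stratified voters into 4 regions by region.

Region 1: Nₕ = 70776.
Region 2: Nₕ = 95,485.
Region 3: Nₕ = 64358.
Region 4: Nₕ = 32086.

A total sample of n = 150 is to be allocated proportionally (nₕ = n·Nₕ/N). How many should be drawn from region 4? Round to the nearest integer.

18

Share of region 4 = 32086/262705 = 0.12214.
Allocate 150 × 0.12214 = 18.321... → 18.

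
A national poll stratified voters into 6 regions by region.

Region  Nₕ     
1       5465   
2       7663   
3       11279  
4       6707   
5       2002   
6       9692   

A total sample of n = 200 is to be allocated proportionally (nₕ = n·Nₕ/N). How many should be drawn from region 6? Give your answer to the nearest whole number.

N = 5465 + 7663 + 11279 + 6707 + 2002 + 9692 = 42808.
n_6 = 200·9692/42808 = 45.281... → 45.

45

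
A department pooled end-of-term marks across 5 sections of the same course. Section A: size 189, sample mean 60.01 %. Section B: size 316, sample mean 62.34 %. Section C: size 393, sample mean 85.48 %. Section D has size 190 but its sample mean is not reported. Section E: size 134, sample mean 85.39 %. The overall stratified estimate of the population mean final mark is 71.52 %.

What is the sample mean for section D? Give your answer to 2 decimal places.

59.58

N = 189 + 316 + 393 + 190 + 134 = 1222.
Overall total = μ·N = 71.52·1222 = 87397.44.
Subtract the known strata: 189·60.01 + 316·62.34 + 393·85.48 + 134·85.39 = 76077.23.
Remaining total for section D: 87397.44 − 76077.23 = 11320.21.
Divide by its size: 11320.21 / 190 = 59.5801... → 59.58.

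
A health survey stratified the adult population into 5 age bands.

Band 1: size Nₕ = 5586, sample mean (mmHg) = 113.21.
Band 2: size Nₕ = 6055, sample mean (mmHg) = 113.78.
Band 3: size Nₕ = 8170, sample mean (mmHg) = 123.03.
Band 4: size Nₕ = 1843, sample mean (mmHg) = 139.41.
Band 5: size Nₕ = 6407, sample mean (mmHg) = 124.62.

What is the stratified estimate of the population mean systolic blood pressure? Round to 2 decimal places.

N = 5586 + 6055 + 8170 + 1843 + 6407 = 28061.
Weight each subgroup mean by Nₕ/N and sum.
Σ Nₕx̄ₕ = 5586·113.21 + 6055·113.78 + 8170·123.03 + 1843·139.41 + 6407·124.62 = 632391.06 + 688937.9 + 1005155.1 + 256932.63 + 798440.34 = 3381857.03.
Divide by N: 3381857.03 / 28061 = 120.5181... → 120.52.

120.52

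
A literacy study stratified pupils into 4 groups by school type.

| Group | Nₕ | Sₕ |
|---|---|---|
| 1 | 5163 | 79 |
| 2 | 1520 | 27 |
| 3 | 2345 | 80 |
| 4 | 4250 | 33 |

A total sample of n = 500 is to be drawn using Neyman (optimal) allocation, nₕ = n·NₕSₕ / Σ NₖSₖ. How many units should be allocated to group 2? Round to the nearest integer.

Σ NₕSₕ = 5163·79 + 1520·27 + 2345·80 + 4250·33 = 776767.
Share for 2: 41040/776767 = 0.05283.
n_2 = 500 × 0.05283 = 26.417... → 26.

26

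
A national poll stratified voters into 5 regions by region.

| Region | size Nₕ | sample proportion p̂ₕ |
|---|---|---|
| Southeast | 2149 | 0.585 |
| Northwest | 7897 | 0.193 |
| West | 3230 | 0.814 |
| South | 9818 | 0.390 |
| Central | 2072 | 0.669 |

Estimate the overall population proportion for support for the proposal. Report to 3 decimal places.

0.422

Wₕ = Nₕ/N with N = 25166: 0.0854, 0.3138, 0.1283, 0.3901, 0.0823.
p̂_st = 0.0854·0.585 + 0.3138·0.193 + 0.1283·0.814 + 0.3901·0.390 + 0.0823·0.669 ≈ 0.42222... → 0.422.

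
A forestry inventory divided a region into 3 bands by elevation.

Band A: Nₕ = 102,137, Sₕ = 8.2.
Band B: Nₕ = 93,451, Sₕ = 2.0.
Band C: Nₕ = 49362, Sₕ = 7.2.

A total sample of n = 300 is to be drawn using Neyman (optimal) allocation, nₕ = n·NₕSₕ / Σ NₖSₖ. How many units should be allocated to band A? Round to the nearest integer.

Σ NₕSₕ = 102137·8.2 + 93451·2.0 + 49362·7.2 = 1379831.8.
Share for A: 837523.4/1379831.8 = 0.60697.
n_A = 300 × 0.60697 = 182.092... → 182.

182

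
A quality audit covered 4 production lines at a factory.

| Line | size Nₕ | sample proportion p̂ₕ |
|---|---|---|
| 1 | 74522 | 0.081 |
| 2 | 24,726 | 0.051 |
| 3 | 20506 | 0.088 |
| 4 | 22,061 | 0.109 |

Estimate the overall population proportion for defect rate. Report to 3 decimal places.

0.081

N = 74522 + 24726 + 20506 + 22061 = 141815.
Overall proportion = Σ (Nₕ/N)·p̂ₕ.
Σ Nₕp̂ₕ = 6036.282 + 1261.026 + 1804.528 + 2404.649 = 11506.485.
11506.485 / 141815 = 0.08114... → 0.081.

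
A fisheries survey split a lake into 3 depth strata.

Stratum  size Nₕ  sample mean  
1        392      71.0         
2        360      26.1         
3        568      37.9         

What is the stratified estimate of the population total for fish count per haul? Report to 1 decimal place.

58755.2

Population total = Σ Nₕ·x̄ₕ (each stratum's size times its mean).
392·71.0 + 360·26.1 + 568·37.9 = 27832 + 9396 + 21527.2 = 58755.2.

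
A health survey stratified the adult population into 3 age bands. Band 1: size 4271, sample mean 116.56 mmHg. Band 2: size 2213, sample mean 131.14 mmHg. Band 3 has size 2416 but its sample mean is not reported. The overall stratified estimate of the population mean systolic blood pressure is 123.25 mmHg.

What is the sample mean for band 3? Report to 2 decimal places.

127.85

Σ Nₕx̄ₕ = N·μ, so 2416·x̄_3 = 8900·123.25 − (4271·116.56 + 2213·131.14).
= 1096925 − 788040.58 = 308884.42.
x̄_3 = 308884.42 / 2416 = 127.8495... → 127.85.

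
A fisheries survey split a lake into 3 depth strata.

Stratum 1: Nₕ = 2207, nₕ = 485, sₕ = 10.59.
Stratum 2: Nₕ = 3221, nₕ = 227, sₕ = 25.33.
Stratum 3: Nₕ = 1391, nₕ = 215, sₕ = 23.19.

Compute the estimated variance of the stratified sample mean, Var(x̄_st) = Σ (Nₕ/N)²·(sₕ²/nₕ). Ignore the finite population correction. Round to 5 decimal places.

0.75895

N = 6819. Term for each stratum: Wₕ²sₕ²/nₕ.
Var(x̄_st) = 0.02422219 + 0.63064447 + 0.10408207 = 0.75894873 → 0.75895.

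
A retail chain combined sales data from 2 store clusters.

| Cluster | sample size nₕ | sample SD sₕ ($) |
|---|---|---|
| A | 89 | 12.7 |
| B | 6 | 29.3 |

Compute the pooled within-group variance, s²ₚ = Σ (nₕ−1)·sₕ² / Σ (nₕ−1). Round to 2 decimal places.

198.77

Degrees of freedom: 88 + 5 = 93.
Σ(nₕ−1)sₕ² = 88·161.29 + 5·858.49 = 18485.97.
s²ₚ = 18485.97 / 93 = 198.7739... → 198.77.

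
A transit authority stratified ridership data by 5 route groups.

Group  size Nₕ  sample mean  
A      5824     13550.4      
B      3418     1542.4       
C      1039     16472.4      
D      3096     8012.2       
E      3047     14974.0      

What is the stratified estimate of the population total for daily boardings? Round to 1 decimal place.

171735825.6

Estimate total by summing Nₕ·x̄ₕ over strata.
5824·13550.4 + 3418·1542.4 + 1039·16472.4 + 3096·8012.2 + 3047·14974.0 = 78917529.6 + 5271923.2 + 17114823.6 + 24805771.2 + 45625778 = 171735825.6.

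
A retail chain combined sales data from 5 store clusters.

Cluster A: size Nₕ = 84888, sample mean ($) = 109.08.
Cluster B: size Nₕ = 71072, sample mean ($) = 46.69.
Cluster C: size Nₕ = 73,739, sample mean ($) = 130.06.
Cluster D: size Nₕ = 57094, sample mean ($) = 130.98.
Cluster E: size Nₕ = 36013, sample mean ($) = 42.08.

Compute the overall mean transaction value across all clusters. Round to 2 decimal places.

N = 322806; weights Wₕ = Nₕ/N = (0.2630, 0.2202, 0.2284, 0.1769, 0.1116).
x̄_st = Σ Wₕ·x̄ₕ = 0.2630·109.08 + 0.2202·46.69 + 0.2284·130.06 + 0.1769·130.98 + 0.1116·42.08 ≈ 96.5348...
→ 96.53.

96.53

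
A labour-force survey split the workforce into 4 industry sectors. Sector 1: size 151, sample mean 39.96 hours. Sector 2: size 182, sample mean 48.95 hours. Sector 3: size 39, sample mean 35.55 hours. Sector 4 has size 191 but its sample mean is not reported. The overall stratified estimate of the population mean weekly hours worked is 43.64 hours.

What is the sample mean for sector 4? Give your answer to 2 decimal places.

43.14

Σ Nₕx̄ₕ = N·μ, so 191·x̄_4 = 563·43.64 − (151·39.96 + 182·48.95 + 39·35.55).
= 24569.32 − 16329.31 = 8240.01.
x̄_4 = 8240.01 / 191 = 43.1414... → 43.14.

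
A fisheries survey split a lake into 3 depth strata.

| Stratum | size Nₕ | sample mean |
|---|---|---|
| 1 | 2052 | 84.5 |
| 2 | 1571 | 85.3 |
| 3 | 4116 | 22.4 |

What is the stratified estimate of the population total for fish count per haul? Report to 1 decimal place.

Population total = Σ Nₕ·x̄ₕ (each stratum's size times its mean).
2052·84.5 + 1571·85.3 + 4116·22.4 = 173394 + 134006.3 + 92198.4 = 399598.7.

399598.7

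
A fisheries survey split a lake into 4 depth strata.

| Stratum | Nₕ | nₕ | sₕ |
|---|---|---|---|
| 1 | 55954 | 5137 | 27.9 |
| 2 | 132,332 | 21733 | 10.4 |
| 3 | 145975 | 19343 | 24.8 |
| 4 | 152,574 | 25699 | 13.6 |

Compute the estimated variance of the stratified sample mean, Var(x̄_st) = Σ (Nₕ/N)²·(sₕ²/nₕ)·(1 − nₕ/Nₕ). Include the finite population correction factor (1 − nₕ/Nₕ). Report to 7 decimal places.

0.0051930

N = 486835. Term for each stratum: Wₕ²sₕ²/nₕ·(1−nₕ/Nₕ).
Var(x̄_st) = 0.0018179227 + 0.0003073261 + 0.0024799213 + 0.0005878339 = 0.0051930040 → 0.0051930.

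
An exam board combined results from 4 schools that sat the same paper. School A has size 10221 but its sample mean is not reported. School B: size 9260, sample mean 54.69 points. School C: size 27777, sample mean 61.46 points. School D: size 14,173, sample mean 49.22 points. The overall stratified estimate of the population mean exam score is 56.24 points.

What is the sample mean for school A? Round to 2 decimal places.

53.19

N = 10221 + 9260 + 27777 + 14173 = 61431.
Overall total = μ·N = 56.24·61431 = 3454879.44.
Subtract the known strata: 9260·54.69 + 27777·61.46 + 14173·49.22 = 2911198.88.
Remaining total for school A: 3454879.44 − 2911198.88 = 543680.56.
Divide by its size: 543680.56 / 10221 = 53.1925... → 53.19.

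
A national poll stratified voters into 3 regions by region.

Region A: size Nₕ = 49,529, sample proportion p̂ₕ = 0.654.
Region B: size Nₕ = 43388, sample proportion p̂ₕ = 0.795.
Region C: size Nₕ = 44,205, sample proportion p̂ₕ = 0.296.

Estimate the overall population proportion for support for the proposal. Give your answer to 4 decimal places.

0.5832

Wₕ = Nₕ/N with N = 137122: 0.3612, 0.3164, 0.3224.
p̂_st = 0.3612·0.654 + 0.3164·0.795 + 0.3224·0.296 ≈ 0.583204... → 0.5832.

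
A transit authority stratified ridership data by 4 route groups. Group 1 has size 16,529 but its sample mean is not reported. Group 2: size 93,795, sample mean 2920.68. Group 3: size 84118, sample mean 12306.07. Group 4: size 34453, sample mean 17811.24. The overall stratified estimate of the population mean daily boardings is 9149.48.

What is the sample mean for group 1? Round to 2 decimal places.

Σ Nₕx̄ₕ = N·μ, so 16529·x̄_1 = 228895·9149.48 − (93795·2920.68 + 84118·12306.07 + 34453·17811.24).
= 2094270224.6 − 1922757828.58 = 171512396.02.
x̄_1 = 171512396.02 / 16529 = 10376.4533... → 10376.45.

10376.45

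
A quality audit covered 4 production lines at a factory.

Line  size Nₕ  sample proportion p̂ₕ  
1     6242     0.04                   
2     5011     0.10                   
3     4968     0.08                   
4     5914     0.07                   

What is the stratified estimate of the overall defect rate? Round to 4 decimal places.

0.0706

N = 6242 + 5011 + 4968 + 5914 = 22135.
Overall proportion = Σ (Nₕ/N)·p̂ₕ.
Σ Nₕp̂ₕ = 249.68 + 501.1 + 397.44 + 413.98 = 1562.2.
1562.2 / 22135 = 0.070576... → 0.0706.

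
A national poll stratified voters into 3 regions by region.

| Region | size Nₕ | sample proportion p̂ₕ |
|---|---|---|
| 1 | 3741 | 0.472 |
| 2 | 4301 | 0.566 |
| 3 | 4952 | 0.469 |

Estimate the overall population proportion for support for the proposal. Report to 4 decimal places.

0.5020

Wₕ = Nₕ/N with N = 12994: 0.2879, 0.3310, 0.3811.
p̂_st = 0.2879·0.472 + 0.3310·0.566 + 0.3811·0.469 ≈ 0.501971... → 0.5020.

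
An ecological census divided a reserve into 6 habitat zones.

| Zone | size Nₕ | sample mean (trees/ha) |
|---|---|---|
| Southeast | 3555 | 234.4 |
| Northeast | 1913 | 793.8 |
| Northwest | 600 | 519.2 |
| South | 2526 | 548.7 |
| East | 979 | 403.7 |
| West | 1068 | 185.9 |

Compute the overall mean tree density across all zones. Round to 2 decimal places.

x̄_st = (Σ Nₕx̄ₕ) / (Σ Nₕ) = (3555·234.4 + 1913·793.8 + 600·519.2 + 2526·548.7 + 979·403.7 + 1068·185.9) / 10641
= 4643131.1 / 10641 = 436.3435... → 436.34.

436.34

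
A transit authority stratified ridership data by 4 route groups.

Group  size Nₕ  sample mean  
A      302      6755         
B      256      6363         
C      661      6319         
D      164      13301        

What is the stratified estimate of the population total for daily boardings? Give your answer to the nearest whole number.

10027161

Population total = Σ Nₕ·x̄ₕ (each stratum's size times its mean).
302·6755 + 256·6363 + 661·6319 + 164·13301 = 2040010 + 1628928 + 4176859 + 2181364 = 10027161.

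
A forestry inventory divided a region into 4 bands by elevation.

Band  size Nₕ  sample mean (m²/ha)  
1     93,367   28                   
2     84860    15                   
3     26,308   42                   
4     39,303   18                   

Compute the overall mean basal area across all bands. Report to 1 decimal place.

23.4

x̄_st = (Σ Nₕx̄ₕ) / (Σ Nₕ) = (93367·28 + 84860·15 + 26308·42 + 39303·18) / 243838
= 5699566 / 243838 = 23.374... → 23.4.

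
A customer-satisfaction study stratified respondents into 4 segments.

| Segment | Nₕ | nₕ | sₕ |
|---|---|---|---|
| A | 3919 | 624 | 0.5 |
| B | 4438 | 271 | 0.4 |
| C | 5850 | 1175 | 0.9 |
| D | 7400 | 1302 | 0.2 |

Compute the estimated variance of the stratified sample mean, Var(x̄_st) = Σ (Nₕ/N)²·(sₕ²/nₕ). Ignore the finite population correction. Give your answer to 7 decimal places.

N = 21607. Term for each stratum: Wₕ²sₕ²/nₕ.
Var(x̄_st) = 0.0000131800 + 0.0000249079 + 0.0000505324 + 0.0000036035 = 0.0000922238 → 0.0000922.

0.0000922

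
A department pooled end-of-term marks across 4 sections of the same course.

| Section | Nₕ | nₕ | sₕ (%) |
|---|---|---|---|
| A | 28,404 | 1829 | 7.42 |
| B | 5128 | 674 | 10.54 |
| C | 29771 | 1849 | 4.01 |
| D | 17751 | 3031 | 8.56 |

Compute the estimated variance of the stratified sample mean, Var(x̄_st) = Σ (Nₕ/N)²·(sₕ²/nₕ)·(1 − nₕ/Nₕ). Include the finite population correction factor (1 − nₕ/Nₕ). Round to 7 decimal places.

N = 81054. Term for each stratum: Wₕ²sₕ²/nₕ·(1−nₕ/Nₕ).
Var(x̄_st) = 0.0034585812 + 0.0005730211 + 0.0011003805 + 0.0009614868 = 0.0060934696 → 0.0060935.

0.0060935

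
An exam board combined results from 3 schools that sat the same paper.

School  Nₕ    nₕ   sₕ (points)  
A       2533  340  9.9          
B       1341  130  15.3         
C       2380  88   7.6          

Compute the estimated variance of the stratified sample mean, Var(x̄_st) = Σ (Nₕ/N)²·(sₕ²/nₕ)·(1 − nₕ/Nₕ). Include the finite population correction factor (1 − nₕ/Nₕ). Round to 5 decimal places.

0.20725

N = 6254; Wₕ = Nₕ/N.
school A: (2533/6254)²·9.9²/340·(1 − 340/2533) = 0.04094016
school B: (1341/6254)²·15.3²/130·(1 − 130/1341) = 0.07476471
school C: (2380/6254)²·7.6²/88·(1 − 88/2380) = 0.09154199
Sum = 0.20724686 → 0.20725.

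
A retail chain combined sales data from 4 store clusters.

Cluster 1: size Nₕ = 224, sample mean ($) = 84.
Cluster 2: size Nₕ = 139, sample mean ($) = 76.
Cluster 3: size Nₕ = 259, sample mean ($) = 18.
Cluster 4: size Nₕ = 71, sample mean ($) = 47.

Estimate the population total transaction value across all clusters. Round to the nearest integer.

Population total = Σ Nₕ·x̄ₕ (each stratum's size times its mean).
224·84 + 139·76 + 259·18 + 71·47 = 18816 + 10564 + 4662 + 3337 = 37379.

37379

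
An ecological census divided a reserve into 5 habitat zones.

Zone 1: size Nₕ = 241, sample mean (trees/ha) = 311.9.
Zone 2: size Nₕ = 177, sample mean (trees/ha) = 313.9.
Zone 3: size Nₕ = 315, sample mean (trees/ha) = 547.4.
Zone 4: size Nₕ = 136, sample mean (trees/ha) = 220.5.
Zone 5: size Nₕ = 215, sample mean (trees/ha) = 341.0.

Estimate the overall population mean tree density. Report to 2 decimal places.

374.97

x̄_st = (Σ Nₕx̄ₕ) / (Σ Nₕ) = (241·311.9 + 177·313.9 + 315·547.4 + 136·220.5 + 215·341.0) / 1084
= 406462.2 / 1084 = 374.9651... → 374.97.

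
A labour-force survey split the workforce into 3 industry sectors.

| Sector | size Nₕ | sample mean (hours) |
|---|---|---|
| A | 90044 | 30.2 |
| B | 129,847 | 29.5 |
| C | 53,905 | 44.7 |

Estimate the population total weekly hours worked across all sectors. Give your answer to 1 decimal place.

8959368.8

Estimate total by summing Nₕ·x̄ₕ over strata.
90044·30.2 + 129847·29.5 + 53905·44.7 = 2719328.8 + 3830486.5 + 2409553.5 = 8959368.8.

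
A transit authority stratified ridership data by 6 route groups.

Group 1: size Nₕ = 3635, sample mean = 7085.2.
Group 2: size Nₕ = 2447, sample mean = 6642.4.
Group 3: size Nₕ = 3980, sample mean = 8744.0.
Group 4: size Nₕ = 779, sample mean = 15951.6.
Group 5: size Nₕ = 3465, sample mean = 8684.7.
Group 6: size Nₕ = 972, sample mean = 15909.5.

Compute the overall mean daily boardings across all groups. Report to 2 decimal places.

N = 3635 + 2447 + 3980 + 779 + 3465 + 972 = 15278.
The stratified mean weights each stratum mean by its population share Nₕ/N.
Σ Nₕx̄ₕ = 3635·7085.2 + 2447·6642.4 + 3980·8744.0 + 779·15951.6 + 3465·8684.7 + 972·15909.5 = 25754702 + 16253952.8 + 34801120 + 12426296.4 + 30092485.5 + 15464034 = 134792590.7.
Divide by N: 134792590.7 / 15278 = 8822.6594... → 8822.66.

8822.66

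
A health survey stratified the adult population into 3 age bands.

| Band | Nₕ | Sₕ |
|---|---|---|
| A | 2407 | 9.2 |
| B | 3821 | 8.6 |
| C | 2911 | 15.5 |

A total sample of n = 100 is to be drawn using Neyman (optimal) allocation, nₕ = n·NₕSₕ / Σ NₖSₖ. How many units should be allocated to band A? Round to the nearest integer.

Σ NₕSₕ = 2407·9.2 + 3821·8.6 + 2911·15.5 = 100125.5.
Share for A: 22144.4/100125.5 = 0.22117.
n_A = 100 × 0.22117 = 22.117... → 22.

22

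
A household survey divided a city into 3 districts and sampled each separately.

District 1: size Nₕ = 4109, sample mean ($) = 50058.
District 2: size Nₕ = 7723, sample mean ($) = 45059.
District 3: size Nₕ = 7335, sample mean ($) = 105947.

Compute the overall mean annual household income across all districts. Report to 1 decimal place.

69431.8

x̄_st = (Σ Nₕx̄ₕ) / (Σ Nₕ) = (4109·50058 + 7723·45059 + 7335·105947) / 19167
= 1330800224 / 19167 = 69431.848... → 69431.8.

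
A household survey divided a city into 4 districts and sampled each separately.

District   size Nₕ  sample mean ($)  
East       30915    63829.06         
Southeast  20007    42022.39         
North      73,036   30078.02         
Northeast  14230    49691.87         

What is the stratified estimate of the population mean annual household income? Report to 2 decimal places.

x̄_st = (Σ Nₕx̄ₕ) / (Σ Nₕ) = (30915·63829.06 + 20007·42022.39 + 73036·30078.02 + 14230·49691.87) / 138188
= 5717910925.45 / 138188 = 41377.7674... → 41377.77.

41377.77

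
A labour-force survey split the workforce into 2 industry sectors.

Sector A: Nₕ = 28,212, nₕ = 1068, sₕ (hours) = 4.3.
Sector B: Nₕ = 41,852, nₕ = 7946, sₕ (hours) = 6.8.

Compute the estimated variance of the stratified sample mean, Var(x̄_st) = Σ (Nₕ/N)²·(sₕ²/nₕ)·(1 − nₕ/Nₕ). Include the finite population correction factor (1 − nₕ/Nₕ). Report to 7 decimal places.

0.0043829

N = 70064. Term for each stratum: Wₕ²sₕ²/nₕ·(1−nₕ/Nₕ).
Var(x̄_st) = 0.0027007447 + 0.0016821789 = 0.0043829236 → 0.0043829.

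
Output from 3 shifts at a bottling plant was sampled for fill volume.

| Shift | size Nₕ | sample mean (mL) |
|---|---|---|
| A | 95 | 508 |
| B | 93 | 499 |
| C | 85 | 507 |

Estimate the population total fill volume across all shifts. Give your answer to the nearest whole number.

A: 95·508 = 48260
B: 93·499 = 46407
C: 85·507 = 43095
τ̂ = Σ Nₕx̄ₕ = 137762.

137762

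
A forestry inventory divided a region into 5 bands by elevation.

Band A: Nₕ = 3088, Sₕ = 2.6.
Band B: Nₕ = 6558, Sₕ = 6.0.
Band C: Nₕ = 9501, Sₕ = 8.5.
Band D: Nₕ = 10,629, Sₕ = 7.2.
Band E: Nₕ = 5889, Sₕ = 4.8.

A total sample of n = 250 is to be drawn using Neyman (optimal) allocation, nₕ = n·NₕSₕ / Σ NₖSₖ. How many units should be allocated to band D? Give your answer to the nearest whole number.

82

A: NₕSₕ = 3088·2.6 = 8028.8
B: NₕSₕ = 6558·6.0 = 39348
C: NₕSₕ = 9501·8.5 = 80758.5
D: NₕSₕ = 10629·7.2 = 76528.8
E: NₕSₕ = 5889·4.8 = 28267.2
Σ NₕSₕ = 232931.3.
n_D = 250·76528.8/232931.3 = 82.137... → 82.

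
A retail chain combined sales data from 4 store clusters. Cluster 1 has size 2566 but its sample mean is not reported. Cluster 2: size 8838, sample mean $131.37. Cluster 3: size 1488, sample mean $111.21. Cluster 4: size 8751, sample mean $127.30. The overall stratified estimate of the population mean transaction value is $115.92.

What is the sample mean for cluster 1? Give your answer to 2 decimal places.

Σ Nₕx̄ₕ = N·μ, so 2566·x̄_1 = 21643·115.92 − (8838·131.37 + 1488·111.21 + 8751·127.30).
= 2508856.56 − 2440530.84 = 68325.72.
x̄_1 = 68325.72 / 2566 = 26.6273... → 26.63.

26.63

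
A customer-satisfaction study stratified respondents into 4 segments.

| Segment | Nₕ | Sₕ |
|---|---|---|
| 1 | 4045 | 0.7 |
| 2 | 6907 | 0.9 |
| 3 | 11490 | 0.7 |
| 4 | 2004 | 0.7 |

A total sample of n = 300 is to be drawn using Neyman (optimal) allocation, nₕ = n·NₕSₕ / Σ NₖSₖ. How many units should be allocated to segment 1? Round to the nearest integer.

1: NₕSₕ = 4045·0.7 = 2831.5
2: NₕSₕ = 6907·0.9 = 6216.3
3: NₕSₕ = 11490·0.7 = 8043
4: NₕSₕ = 2004·0.7 = 1402.8
Σ NₕSₕ = 18493.6.
n_1 = 300·2831.5/18493.6 = 45.932... → 46.

46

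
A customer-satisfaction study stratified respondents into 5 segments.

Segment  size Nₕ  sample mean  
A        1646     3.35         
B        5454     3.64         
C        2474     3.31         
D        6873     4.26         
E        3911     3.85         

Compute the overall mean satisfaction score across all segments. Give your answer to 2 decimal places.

3.83

N = 20358; weights Wₕ = Nₕ/N = (0.0809, 0.2679, 0.1215, 0.3376, 0.1921).
x̄_st = Σ Wₕ·x̄ₕ = 0.0809·3.35 + 0.2679·3.64 + 0.1215·3.31 + 0.3376·4.26 + 0.1921·3.85 ≈ 3.8261...
→ 3.83.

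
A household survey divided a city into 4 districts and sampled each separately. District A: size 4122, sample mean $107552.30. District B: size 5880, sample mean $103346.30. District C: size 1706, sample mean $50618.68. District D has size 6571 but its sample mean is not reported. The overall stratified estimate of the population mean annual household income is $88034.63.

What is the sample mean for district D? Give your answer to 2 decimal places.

Σ Nₕx̄ₕ = N·μ, so 6571·x̄_D = 18279·88034.63 − (4122·107552.30 + 5880·103346.30 + 1706·50618.68).
= 1609185001.77 − 1137362292.68 = 471822709.09.
x̄_D = 471822709.09 / 6571 = 71803.7908... → 71803.79.

71803.79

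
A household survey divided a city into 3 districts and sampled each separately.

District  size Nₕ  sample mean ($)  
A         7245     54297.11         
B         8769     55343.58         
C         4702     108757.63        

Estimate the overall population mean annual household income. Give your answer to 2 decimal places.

N = 20716; weights Wₕ = Nₕ/N = (0.3497, 0.4233, 0.2270).
x̄_st = Σ Wₕ·x̄ₕ = 0.3497·54297.11 + 0.4233·55343.58 + 0.2270·108757.63 ≈ 67101.2160...
→ 67101.22.

67101.22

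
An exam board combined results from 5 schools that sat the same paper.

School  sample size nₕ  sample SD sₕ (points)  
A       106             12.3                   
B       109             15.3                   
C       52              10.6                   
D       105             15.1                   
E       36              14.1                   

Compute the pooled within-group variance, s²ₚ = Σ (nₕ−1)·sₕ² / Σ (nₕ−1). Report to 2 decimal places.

Degrees of freedom: 105 + 108 + 51 + 104 + 35 = 403.
Σ(nₕ−1)sₕ² = 105·151.29 + 108·234.09 + 51·112.36 + 104·228.01 + 35·198.81 = 77568.92.
s²ₚ = 77568.92 / 403 = 192.4787... → 192.48.

192.48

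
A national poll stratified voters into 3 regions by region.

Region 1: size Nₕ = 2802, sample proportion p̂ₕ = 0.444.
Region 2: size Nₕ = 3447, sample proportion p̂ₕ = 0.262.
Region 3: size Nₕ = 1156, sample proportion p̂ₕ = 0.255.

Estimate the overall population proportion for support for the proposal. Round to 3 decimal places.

0.330

Wₕ = Nₕ/N with N = 7405: 0.3784, 0.4655, 0.1561.
p̂_st = 0.3784·0.444 + 0.4655·0.262 + 0.1561·0.255 ≈ 0.32977... → 0.330.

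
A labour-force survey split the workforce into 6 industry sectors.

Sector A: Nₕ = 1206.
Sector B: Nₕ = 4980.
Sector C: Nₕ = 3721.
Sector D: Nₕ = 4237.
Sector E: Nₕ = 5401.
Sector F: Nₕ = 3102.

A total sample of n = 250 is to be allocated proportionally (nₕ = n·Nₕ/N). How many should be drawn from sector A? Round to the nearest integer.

13

N = 1206 + 4980 + 3721 + 4237 + 5401 + 3102 = 22647.
n_A = 250·1206/22647 = 13.313... → 13.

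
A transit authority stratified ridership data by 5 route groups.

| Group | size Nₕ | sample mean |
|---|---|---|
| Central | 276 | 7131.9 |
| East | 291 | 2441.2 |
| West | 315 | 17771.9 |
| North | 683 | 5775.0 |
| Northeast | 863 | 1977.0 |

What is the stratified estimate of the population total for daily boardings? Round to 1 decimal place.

13927418.1

Population total = Σ Nₕ·x̄ₕ (each stratum's size times its mean).
276·7131.9 + 291·2441.2 + 315·17771.9 + 683·5775.0 + 863·1977.0 = 1968404.4 + 710389.2 + 5598148.5 + 3944325 + 1706151 = 13927418.1.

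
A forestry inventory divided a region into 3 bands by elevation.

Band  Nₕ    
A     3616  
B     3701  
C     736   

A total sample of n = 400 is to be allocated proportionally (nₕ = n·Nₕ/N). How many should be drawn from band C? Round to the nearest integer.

37

N = 3616 + 3701 + 736 = 8053.
n_C = 400·736/8053 = 36.558... → 37.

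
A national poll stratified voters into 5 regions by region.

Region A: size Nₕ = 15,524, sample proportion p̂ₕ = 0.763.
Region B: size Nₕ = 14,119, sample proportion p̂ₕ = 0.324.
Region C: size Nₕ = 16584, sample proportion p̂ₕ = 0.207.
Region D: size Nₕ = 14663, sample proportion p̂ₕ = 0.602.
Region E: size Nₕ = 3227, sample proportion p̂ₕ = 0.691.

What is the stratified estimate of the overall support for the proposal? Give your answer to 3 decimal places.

0.482

N = 15524 + 14119 + 16584 + 14663 + 3227 = 64117.
Overall proportion = Σ (Nₕ/N)·p̂ₕ.
Σ Nₕp̂ₕ = 11844.812 + 4574.556 + 3432.888 + 8827.126 + 2229.857 = 30909.239.
30909.239 / 64117 = 0.48208... → 0.482.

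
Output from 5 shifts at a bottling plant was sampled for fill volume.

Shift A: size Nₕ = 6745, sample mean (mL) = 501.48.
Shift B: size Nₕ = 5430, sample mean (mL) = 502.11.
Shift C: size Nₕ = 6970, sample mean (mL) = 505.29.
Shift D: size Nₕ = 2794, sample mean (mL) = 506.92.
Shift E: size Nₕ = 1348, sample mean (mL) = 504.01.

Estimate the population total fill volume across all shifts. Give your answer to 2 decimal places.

11726551.16

A: 6745·501.48 = 3382482.6
B: 5430·502.11 = 2726457.3
C: 6970·505.29 = 3521871.3
D: 2794·506.92 = 1416334.48
E: 1348·504.01 = 679405.48
τ̂ = Σ Nₕx̄ₕ = 11726551.16.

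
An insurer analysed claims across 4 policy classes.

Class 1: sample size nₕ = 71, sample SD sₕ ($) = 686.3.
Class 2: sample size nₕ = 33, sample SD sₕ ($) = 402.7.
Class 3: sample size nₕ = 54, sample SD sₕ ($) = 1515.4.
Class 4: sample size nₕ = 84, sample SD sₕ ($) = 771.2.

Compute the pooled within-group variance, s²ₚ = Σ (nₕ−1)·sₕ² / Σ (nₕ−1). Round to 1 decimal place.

879139.8

1: (71−1)·686.3² = 70·471007.69 = 32970538.3
2: (33−1)·402.7² = 32·162167.29 = 5189353.28
3: (54−1)·1515.4² = 53·2296437.16 = 121711169.48
4: (84−1)·771.2² = 83·594749.44 = 49364203.52
Numerator = 209235264.58; denominator = Σ(nₕ−1) = 238.
s²ₚ = 209235264.58/238 = 879139.767... → 879139.8.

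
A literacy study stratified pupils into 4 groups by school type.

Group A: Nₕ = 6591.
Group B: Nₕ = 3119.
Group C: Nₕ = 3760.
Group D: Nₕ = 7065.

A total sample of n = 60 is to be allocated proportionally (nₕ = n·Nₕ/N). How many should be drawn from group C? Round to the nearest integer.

Share of group C = 3760/20535 = 0.18310.
Allocate 60 × 0.18310 = 10.986... → 11.

11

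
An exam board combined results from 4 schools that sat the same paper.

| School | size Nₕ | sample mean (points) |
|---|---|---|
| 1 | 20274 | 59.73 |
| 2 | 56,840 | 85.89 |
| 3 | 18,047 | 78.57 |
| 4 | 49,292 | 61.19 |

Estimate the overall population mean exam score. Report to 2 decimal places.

72.88

N = 144453; weights Wₕ = Nₕ/N = (0.1404, 0.3935, 0.1249, 0.3412).
x̄_st = Σ Wₕ·x̄ₕ = 0.1404·59.73 + 0.3935·85.89 + 0.1249·78.57 + 0.3412·61.19 ≈ 72.8755...
→ 72.88.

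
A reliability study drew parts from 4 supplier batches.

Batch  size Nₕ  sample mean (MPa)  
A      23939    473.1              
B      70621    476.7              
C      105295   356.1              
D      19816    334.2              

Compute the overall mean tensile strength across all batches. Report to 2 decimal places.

405.65

N = 23939 + 70621 + 105295 + 19816 = 219671.
Weight each subgroup mean by Nₕ/N and sum.
Σ Nₕx̄ₕ = 23939·473.1 + 70621·476.7 + 105295·356.1 + 19816·334.2 = 11325540.9 + 33665030.7 + 37495549.5 + 6622507.2 = 89108628.3.
Divide by N: 89108628.3 / 219671 = 405.6458... → 405.65.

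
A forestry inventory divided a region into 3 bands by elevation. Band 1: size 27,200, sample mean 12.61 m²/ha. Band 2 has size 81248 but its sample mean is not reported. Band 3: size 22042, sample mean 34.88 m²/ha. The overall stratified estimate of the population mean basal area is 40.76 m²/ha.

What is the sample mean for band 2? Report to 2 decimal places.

Σ Nₕx̄ₕ = N·μ, so 81248·x̄_2 = 130490·40.76 − (27200·12.61 + 22042·34.88).
= 5318772.4 − 1111816.96 = 4206955.44.
x̄_2 = 4206955.44 / 81248 = 51.7792... → 51.78.

51.78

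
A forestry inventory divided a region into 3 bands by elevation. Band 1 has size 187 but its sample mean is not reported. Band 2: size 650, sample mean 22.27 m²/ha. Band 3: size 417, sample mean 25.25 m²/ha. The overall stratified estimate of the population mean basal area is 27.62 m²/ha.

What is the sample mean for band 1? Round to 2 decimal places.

Σ Nₕx̄ₕ = N·μ, so 187·x̄_1 = 1254·27.62 − (650·22.27 + 417·25.25).
= 34635.48 − 25004.75 = 9630.73.
x̄_1 = 9630.73 / 187 = 51.5012... → 51.50.

51.50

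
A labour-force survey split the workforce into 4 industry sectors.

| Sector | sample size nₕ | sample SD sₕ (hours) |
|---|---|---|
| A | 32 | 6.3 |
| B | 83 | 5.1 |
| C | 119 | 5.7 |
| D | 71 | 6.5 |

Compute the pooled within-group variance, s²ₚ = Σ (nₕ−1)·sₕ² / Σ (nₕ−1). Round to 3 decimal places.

A: (32−1)·6.3² = 31·39.69 = 1230.39
B: (83−1)·5.1² = 82·26.01 = 2132.82
C: (119−1)·5.7² = 118·32.49 = 3833.82
D: (71−1)·6.5² = 70·42.25 = 2957.5
Numerator = 10154.53; denominator = Σ(nₕ−1) = 301.
s²ₚ = 10154.53/301 = 33.73598... → 33.736.

33.736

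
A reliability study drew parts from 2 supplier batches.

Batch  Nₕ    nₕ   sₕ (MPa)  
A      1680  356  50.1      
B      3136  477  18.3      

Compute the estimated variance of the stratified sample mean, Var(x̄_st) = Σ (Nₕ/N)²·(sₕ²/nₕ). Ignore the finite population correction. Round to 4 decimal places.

1.1557

N = 4816; Wₕ = Nₕ/N.
batch A: (1680/4816)²·50.1²/356 = 0.8579679
batch B: (3136/4816)²·18.3²/477 = 0.2976891
Sum = 1.1556571 → 1.1557.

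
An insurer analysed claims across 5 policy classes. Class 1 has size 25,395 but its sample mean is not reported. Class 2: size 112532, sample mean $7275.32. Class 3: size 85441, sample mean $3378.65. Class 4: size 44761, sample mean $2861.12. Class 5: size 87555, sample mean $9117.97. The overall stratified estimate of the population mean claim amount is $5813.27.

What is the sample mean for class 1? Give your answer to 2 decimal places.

1335.50

Σ Nₕx̄ₕ = N·μ, so 25395·x̄_1 = 355684·5813.27 − (112532·7275.32 + 85441·3378.65 + 44761·2861.12 + 87555·9117.97).
= 2067687126.68 − 2033772000.56 = 33915126.12.
x̄_1 = 33915126.12 / 25395 = 1335.5041... → 1335.50.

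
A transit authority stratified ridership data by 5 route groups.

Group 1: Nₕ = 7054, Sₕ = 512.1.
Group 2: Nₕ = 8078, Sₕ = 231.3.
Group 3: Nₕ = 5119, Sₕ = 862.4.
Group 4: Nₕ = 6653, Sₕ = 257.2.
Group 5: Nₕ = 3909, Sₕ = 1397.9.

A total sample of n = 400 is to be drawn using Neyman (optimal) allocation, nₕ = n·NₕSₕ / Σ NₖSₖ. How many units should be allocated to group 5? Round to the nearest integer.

1: NₕSₕ = 7054·512.1 = 3612353.4
2: NₕSₕ = 8078·231.3 = 1868441.4
3: NₕSₕ = 5119·862.4 = 4414625.6
4: NₕSₕ = 6653·257.2 = 1711151.6
5: NₕSₕ = 3909·1397.9 = 5464391.1
Σ NₕSₕ = 17070963.1.
n_5 = 400·5464391.1/17070963.1 = 128.039... → 128.

128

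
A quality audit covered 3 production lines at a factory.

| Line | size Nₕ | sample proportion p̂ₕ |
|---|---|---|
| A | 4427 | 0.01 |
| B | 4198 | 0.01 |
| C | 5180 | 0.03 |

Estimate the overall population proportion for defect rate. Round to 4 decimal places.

N = 4427 + 4198 + 5180 = 13805.
Overall proportion = Σ (Nₕ/N)·p̂ₕ.
Σ Nₕp̂ₕ = 44.27 + 41.98 + 155.4 = 241.65.
241.65 / 13805 = 0.017505... → 0.0175.

0.0175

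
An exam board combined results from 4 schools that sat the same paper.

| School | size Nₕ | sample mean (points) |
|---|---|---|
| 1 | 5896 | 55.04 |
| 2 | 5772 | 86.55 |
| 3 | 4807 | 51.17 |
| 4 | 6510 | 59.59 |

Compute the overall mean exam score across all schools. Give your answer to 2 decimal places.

x̄_st = (Σ Nₕx̄ₕ) / (Σ Nₕ) = (5896·55.04 + 5772·86.55 + 4807·51.17 + 6510·59.59) / 22985
= 1457987.53 / 22985 = 63.4321... → 63.43.

63.43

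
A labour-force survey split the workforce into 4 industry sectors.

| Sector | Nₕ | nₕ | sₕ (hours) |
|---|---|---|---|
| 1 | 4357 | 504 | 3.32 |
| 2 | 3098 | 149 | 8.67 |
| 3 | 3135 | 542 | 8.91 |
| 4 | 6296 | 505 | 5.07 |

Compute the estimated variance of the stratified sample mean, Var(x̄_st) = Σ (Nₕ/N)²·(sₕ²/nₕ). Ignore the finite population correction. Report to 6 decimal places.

N = 16886. Term for each stratum: Wₕ²sₕ²/nₕ.
Var(x̄_st) = 0.001456019 + 0.016980919 + 0.005048678 + 0.007076205 = 0.030561821 → 0.030562.

0.030562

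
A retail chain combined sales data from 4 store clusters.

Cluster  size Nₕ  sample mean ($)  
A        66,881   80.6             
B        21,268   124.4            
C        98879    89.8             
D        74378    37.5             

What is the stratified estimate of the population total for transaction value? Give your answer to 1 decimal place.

19704857.0

Estimate total by summing Nₕ·x̄ₕ over strata.
66881·80.6 + 21268·124.4 + 98879·89.8 + 74378·37.5 = 5390608.6 + 2645739.2 + 8879334.2 + 2789175 = 19704857.0.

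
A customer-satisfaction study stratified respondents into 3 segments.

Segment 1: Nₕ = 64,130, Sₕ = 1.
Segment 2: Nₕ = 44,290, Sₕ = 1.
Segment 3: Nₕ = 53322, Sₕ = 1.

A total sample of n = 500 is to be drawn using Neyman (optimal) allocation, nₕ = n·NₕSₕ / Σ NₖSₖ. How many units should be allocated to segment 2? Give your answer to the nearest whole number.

Σ NₕSₕ = 64130·1 + 44290·1 + 53322·1 = 161742.
Share for 2: 44290/161742 = 0.27383.
n_2 = 500 × 0.27383 = 136.916... → 137.

137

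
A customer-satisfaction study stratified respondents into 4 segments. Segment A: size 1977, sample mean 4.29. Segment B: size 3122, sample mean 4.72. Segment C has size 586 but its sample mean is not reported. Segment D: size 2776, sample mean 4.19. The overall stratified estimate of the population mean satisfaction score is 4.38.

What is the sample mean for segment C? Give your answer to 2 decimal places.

Σ Nₕx̄ₕ = N·μ, so 586·x̄_C = 8461·4.38 − (1977·4.29 + 3122·4.72 + 2776·4.19).
= 37059.18 − 34848.61 = 2210.57.
x̄_C = 2210.57 / 586 = 3.7723... → 3.77.

3.77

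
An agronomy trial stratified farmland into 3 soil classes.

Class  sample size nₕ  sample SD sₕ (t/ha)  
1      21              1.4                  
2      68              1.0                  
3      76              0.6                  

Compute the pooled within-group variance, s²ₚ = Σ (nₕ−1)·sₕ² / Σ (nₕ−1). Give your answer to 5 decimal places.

1: (21−1)·1.4² = 20·1.96 = 39.2
2: (68−1)·1.0² = 67·1 = 67
3: (76−1)·0.6² = 75·0.36 = 27
Numerator = 133.2; denominator = Σ(nₕ−1) = 162.
s²ₚ = 133.2/162 = 0.8222222... → 0.82222.

0.82222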